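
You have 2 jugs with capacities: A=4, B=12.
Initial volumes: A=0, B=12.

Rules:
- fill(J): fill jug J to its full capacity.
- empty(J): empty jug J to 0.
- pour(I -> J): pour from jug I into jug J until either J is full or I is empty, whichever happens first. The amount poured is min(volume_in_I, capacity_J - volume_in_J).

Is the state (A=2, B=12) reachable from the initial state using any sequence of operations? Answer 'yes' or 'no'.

BFS explored all 8 reachable states.
Reachable set includes: (0,0), (0,4), (0,8), (0,12), (4,0), (4,4), (4,8), (4,12)
Target (A=2, B=12) not in reachable set → no.

Answer: no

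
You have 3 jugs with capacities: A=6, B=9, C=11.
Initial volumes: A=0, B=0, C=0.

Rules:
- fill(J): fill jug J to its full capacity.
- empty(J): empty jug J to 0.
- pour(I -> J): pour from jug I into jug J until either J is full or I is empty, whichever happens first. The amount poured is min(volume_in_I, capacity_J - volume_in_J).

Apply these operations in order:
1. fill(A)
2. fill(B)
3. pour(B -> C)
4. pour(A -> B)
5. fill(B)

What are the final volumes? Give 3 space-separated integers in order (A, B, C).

Step 1: fill(A) -> (A=6 B=0 C=0)
Step 2: fill(B) -> (A=6 B=9 C=0)
Step 3: pour(B -> C) -> (A=6 B=0 C=9)
Step 4: pour(A -> B) -> (A=0 B=6 C=9)
Step 5: fill(B) -> (A=0 B=9 C=9)

Answer: 0 9 9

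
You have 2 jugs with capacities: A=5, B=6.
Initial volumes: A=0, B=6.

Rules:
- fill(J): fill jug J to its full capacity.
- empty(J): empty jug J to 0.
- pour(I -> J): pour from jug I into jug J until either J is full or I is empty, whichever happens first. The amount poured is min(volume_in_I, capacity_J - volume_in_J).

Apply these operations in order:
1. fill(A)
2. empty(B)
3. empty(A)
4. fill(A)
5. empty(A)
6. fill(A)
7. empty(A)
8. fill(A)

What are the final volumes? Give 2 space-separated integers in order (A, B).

Step 1: fill(A) -> (A=5 B=6)
Step 2: empty(B) -> (A=5 B=0)
Step 3: empty(A) -> (A=0 B=0)
Step 4: fill(A) -> (A=5 B=0)
Step 5: empty(A) -> (A=0 B=0)
Step 6: fill(A) -> (A=5 B=0)
Step 7: empty(A) -> (A=0 B=0)
Step 8: fill(A) -> (A=5 B=0)

Answer: 5 0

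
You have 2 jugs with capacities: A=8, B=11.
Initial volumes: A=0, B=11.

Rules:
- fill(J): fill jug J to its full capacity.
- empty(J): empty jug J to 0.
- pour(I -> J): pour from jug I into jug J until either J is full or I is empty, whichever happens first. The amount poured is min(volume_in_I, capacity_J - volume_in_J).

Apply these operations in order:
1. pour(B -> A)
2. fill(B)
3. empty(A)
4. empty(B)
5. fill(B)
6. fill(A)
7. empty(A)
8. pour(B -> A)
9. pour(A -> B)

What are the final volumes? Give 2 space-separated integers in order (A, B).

Answer: 0 11

Derivation:
Step 1: pour(B -> A) -> (A=8 B=3)
Step 2: fill(B) -> (A=8 B=11)
Step 3: empty(A) -> (A=0 B=11)
Step 4: empty(B) -> (A=0 B=0)
Step 5: fill(B) -> (A=0 B=11)
Step 6: fill(A) -> (A=8 B=11)
Step 7: empty(A) -> (A=0 B=11)
Step 8: pour(B -> A) -> (A=8 B=3)
Step 9: pour(A -> B) -> (A=0 B=11)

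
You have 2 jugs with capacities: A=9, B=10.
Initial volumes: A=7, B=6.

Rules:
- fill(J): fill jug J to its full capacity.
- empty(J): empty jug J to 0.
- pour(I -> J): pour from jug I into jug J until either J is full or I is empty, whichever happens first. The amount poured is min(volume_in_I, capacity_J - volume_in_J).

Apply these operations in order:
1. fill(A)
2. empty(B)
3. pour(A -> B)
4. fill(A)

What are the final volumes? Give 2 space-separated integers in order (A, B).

Step 1: fill(A) -> (A=9 B=6)
Step 2: empty(B) -> (A=9 B=0)
Step 3: pour(A -> B) -> (A=0 B=9)
Step 4: fill(A) -> (A=9 B=9)

Answer: 9 9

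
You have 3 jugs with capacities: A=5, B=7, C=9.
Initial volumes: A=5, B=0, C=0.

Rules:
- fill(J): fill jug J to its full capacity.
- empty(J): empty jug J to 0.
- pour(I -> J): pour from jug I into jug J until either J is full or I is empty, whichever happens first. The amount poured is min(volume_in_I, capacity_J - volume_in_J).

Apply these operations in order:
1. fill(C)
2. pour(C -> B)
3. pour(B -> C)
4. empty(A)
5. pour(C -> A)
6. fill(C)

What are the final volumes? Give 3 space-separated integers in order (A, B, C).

Answer: 5 0 9

Derivation:
Step 1: fill(C) -> (A=5 B=0 C=9)
Step 2: pour(C -> B) -> (A=5 B=7 C=2)
Step 3: pour(B -> C) -> (A=5 B=0 C=9)
Step 4: empty(A) -> (A=0 B=0 C=9)
Step 5: pour(C -> A) -> (A=5 B=0 C=4)
Step 6: fill(C) -> (A=5 B=0 C=9)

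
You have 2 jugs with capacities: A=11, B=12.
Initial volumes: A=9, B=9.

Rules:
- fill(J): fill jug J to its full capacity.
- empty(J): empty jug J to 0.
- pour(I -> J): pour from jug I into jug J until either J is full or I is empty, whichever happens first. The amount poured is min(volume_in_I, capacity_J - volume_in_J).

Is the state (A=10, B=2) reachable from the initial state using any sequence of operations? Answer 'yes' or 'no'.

Answer: no

Derivation:
BFS explored all 47 reachable states.
Reachable set includes: (0,0), (0,1), (0,2), (0,3), (0,4), (0,5), (0,6), (0,7), (0,8), (0,9), (0,10), (0,11) ...
Target (A=10, B=2) not in reachable set → no.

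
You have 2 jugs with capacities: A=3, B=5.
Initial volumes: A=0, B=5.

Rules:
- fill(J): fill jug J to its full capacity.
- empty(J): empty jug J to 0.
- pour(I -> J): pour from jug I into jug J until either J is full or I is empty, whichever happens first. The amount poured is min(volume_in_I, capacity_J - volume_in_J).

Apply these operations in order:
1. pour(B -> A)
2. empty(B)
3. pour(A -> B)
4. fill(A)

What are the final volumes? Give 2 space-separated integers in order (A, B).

Answer: 3 3

Derivation:
Step 1: pour(B -> A) -> (A=3 B=2)
Step 2: empty(B) -> (A=3 B=0)
Step 3: pour(A -> B) -> (A=0 B=3)
Step 4: fill(A) -> (A=3 B=3)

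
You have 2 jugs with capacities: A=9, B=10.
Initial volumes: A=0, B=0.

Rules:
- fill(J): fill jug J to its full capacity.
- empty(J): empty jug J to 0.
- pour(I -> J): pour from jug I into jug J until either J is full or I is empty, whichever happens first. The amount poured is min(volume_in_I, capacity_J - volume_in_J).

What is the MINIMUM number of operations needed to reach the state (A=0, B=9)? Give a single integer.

Answer: 2

Derivation:
BFS from (A=0, B=0). One shortest path:
  1. fill(A) -> (A=9 B=0)
  2. pour(A -> B) -> (A=0 B=9)
Reached target in 2 moves.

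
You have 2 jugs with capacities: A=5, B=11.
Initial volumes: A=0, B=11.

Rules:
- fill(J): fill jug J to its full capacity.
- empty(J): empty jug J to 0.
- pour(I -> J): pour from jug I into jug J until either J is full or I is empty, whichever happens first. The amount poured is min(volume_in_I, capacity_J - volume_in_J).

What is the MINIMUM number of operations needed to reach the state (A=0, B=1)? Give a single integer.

BFS from (A=0, B=11). One shortest path:
  1. pour(B -> A) -> (A=5 B=6)
  2. empty(A) -> (A=0 B=6)
  3. pour(B -> A) -> (A=5 B=1)
  4. empty(A) -> (A=0 B=1)
Reached target in 4 moves.

Answer: 4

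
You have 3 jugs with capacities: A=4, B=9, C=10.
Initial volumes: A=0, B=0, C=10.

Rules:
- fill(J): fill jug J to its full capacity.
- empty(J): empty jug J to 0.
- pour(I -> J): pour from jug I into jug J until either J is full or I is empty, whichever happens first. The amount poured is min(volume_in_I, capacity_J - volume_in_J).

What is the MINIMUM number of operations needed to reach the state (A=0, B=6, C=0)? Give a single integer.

Answer: 3

Derivation:
BFS from (A=0, B=0, C=10). One shortest path:
  1. pour(C -> A) -> (A=4 B=0 C=6)
  2. empty(A) -> (A=0 B=0 C=6)
  3. pour(C -> B) -> (A=0 B=6 C=0)
Reached target in 3 moves.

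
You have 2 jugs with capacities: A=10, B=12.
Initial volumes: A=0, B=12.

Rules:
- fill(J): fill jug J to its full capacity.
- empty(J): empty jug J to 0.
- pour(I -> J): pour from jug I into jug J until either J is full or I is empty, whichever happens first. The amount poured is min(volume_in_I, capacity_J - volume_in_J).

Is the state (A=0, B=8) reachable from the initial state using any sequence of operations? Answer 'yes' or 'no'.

BFS from (A=0, B=12):
  1. fill(A) -> (A=10 B=12)
  2. empty(B) -> (A=10 B=0)
  3. pour(A -> B) -> (A=0 B=10)
  4. fill(A) -> (A=10 B=10)
  5. pour(A -> B) -> (A=8 B=12)
  6. empty(B) -> (A=8 B=0)
  7. pour(A -> B) -> (A=0 B=8)
Target reached → yes.

Answer: yes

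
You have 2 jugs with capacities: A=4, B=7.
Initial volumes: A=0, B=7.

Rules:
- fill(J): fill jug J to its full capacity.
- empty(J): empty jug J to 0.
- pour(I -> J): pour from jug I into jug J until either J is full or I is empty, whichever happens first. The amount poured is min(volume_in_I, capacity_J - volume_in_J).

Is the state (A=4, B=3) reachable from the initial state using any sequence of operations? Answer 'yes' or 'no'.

BFS from (A=0, B=7):
  1. pour(B -> A) -> (A=4 B=3)
Target reached → yes.

Answer: yes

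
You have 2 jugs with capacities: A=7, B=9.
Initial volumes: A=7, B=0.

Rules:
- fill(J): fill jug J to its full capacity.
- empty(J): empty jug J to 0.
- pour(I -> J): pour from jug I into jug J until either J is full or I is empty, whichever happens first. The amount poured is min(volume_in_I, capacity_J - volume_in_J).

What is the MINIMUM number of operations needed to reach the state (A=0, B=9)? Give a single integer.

BFS from (A=7, B=0). One shortest path:
  1. empty(A) -> (A=0 B=0)
  2. fill(B) -> (A=0 B=9)
Reached target in 2 moves.

Answer: 2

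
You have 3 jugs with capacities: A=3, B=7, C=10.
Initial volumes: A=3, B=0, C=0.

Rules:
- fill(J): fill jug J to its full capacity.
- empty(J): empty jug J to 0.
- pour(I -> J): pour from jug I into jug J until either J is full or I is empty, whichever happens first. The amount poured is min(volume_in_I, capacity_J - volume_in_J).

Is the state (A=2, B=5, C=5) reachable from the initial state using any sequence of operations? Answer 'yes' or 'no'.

BFS explored all 244 reachable states.
Reachable set includes: (0,0,0), (0,0,1), (0,0,2), (0,0,3), (0,0,4), (0,0,5), (0,0,6), (0,0,7), (0,0,8), (0,0,9), (0,0,10), (0,1,0) ...
Target (A=2, B=5, C=5) not in reachable set → no.

Answer: no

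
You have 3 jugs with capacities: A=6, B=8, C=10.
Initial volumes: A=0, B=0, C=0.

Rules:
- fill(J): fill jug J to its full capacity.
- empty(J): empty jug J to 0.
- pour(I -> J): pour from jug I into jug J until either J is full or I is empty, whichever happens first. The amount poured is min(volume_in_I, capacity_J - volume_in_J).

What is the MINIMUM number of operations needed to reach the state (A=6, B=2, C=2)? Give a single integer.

BFS from (A=0, B=0, C=0). One shortest path:
  1. fill(C) -> (A=0 B=0 C=10)
  2. pour(C -> B) -> (A=0 B=8 C=2)
  3. pour(B -> A) -> (A=6 B=2 C=2)
Reached target in 3 moves.

Answer: 3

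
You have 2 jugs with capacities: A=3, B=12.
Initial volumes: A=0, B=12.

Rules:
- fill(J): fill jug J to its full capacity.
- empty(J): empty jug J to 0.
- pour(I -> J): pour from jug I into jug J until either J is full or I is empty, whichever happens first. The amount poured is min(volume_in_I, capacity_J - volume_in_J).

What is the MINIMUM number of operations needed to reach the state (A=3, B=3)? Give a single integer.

BFS from (A=0, B=12). One shortest path:
  1. fill(A) -> (A=3 B=12)
  2. empty(B) -> (A=3 B=0)
  3. pour(A -> B) -> (A=0 B=3)
  4. fill(A) -> (A=3 B=3)
Reached target in 4 moves.

Answer: 4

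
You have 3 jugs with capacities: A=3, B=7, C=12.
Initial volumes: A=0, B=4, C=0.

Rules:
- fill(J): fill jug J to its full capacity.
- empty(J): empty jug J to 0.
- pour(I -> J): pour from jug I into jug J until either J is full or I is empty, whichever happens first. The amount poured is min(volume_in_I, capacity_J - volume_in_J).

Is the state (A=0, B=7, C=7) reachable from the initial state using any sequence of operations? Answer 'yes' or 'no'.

BFS from (A=0, B=4, C=0):
  1. fill(B) -> (A=0 B=7 C=0)
  2. pour(B -> C) -> (A=0 B=0 C=7)
  3. fill(B) -> (A=0 B=7 C=7)
Target reached → yes.

Answer: yes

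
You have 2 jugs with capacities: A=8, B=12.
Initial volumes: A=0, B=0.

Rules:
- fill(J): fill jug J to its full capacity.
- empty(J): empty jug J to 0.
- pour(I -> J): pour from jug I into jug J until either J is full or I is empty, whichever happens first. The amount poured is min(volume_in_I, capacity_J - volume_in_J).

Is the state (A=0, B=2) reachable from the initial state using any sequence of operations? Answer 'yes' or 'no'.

BFS explored all 10 reachable states.
Reachable set includes: (0,0), (0,4), (0,8), (0,12), (4,0), (4,12), (8,0), (8,4), (8,8), (8,12)
Target (A=0, B=2) not in reachable set → no.

Answer: no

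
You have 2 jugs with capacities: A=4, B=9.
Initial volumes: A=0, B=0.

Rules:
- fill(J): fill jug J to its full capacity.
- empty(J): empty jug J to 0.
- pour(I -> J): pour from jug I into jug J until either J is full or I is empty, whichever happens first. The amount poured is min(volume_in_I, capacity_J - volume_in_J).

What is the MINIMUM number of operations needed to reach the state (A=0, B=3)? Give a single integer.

BFS from (A=0, B=0). One shortest path:
  1. fill(A) -> (A=4 B=0)
  2. pour(A -> B) -> (A=0 B=4)
  3. fill(A) -> (A=4 B=4)
  4. pour(A -> B) -> (A=0 B=8)
  5. fill(A) -> (A=4 B=8)
  6. pour(A -> B) -> (A=3 B=9)
  7. empty(B) -> (A=3 B=0)
  8. pour(A -> B) -> (A=0 B=3)
Reached target in 8 moves.

Answer: 8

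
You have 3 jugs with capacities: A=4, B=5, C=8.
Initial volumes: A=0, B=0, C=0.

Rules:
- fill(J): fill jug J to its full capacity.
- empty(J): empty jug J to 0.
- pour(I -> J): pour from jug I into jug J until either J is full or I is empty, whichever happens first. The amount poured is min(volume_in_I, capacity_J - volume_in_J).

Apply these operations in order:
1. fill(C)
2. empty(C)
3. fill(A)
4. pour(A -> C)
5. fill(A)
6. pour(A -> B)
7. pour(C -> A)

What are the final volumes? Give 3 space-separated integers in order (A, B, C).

Step 1: fill(C) -> (A=0 B=0 C=8)
Step 2: empty(C) -> (A=0 B=0 C=0)
Step 3: fill(A) -> (A=4 B=0 C=0)
Step 4: pour(A -> C) -> (A=0 B=0 C=4)
Step 5: fill(A) -> (A=4 B=0 C=4)
Step 6: pour(A -> B) -> (A=0 B=4 C=4)
Step 7: pour(C -> A) -> (A=4 B=4 C=0)

Answer: 4 4 0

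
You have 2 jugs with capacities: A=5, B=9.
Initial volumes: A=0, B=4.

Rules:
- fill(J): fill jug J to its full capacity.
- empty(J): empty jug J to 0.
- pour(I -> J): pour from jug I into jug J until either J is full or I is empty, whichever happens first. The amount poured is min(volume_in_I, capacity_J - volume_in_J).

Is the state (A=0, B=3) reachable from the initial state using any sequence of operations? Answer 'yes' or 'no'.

BFS from (A=0, B=4):
  1. pour(B -> A) -> (A=4 B=0)
  2. fill(B) -> (A=4 B=9)
  3. pour(B -> A) -> (A=5 B=8)
  4. empty(A) -> (A=0 B=8)
  5. pour(B -> A) -> (A=5 B=3)
  6. empty(A) -> (A=0 B=3)
Target reached → yes.

Answer: yes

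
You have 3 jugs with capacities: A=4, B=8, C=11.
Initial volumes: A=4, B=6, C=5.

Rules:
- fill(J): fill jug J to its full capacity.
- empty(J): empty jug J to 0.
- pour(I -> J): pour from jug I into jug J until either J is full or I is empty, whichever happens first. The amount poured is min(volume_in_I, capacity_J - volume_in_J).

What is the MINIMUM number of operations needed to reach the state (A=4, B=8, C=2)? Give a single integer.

Answer: 4

Derivation:
BFS from (A=4, B=6, C=5). One shortest path:
  1. empty(C) -> (A=4 B=6 C=0)
  2. pour(A -> B) -> (A=2 B=8 C=0)
  3. pour(A -> C) -> (A=0 B=8 C=2)
  4. fill(A) -> (A=4 B=8 C=2)
Reached target in 4 moves.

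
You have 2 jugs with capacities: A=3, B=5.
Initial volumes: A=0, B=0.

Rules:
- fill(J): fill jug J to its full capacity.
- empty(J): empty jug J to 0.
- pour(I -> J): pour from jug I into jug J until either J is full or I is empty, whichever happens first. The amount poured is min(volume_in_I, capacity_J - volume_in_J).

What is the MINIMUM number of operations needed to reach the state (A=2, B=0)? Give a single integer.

Answer: 4

Derivation:
BFS from (A=0, B=0). One shortest path:
  1. fill(B) -> (A=0 B=5)
  2. pour(B -> A) -> (A=3 B=2)
  3. empty(A) -> (A=0 B=2)
  4. pour(B -> A) -> (A=2 B=0)
Reached target in 4 moves.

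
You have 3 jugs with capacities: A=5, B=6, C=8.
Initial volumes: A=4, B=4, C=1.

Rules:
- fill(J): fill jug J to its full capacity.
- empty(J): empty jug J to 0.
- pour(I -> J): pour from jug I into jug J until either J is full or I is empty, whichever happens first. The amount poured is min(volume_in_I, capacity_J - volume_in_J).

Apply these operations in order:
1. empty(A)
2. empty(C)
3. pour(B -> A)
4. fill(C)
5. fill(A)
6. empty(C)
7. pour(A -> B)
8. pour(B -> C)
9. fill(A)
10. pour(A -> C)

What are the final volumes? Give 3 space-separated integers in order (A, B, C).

Step 1: empty(A) -> (A=0 B=4 C=1)
Step 2: empty(C) -> (A=0 B=4 C=0)
Step 3: pour(B -> A) -> (A=4 B=0 C=0)
Step 4: fill(C) -> (A=4 B=0 C=8)
Step 5: fill(A) -> (A=5 B=0 C=8)
Step 6: empty(C) -> (A=5 B=0 C=0)
Step 7: pour(A -> B) -> (A=0 B=5 C=0)
Step 8: pour(B -> C) -> (A=0 B=0 C=5)
Step 9: fill(A) -> (A=5 B=0 C=5)
Step 10: pour(A -> C) -> (A=2 B=0 C=8)

Answer: 2 0 8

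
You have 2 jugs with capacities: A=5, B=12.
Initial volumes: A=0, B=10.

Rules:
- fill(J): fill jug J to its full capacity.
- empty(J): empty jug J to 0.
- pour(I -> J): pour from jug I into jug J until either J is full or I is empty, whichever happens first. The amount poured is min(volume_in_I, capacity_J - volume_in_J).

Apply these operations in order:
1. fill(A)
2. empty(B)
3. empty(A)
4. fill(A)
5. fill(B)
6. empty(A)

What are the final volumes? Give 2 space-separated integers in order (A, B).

Step 1: fill(A) -> (A=5 B=10)
Step 2: empty(B) -> (A=5 B=0)
Step 3: empty(A) -> (A=0 B=0)
Step 4: fill(A) -> (A=5 B=0)
Step 5: fill(B) -> (A=5 B=12)
Step 6: empty(A) -> (A=0 B=12)

Answer: 0 12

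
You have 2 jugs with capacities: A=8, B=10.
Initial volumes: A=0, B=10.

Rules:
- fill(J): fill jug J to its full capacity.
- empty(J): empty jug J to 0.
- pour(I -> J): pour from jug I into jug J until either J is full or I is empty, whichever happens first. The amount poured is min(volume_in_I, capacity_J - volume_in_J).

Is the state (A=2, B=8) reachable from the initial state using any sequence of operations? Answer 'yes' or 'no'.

BFS explored all 18 reachable states.
Reachable set includes: (0,0), (0,2), (0,4), (0,6), (0,8), (0,10), (2,0), (2,10), (4,0), (4,10), (6,0), (6,10) ...
Target (A=2, B=8) not in reachable set → no.

Answer: no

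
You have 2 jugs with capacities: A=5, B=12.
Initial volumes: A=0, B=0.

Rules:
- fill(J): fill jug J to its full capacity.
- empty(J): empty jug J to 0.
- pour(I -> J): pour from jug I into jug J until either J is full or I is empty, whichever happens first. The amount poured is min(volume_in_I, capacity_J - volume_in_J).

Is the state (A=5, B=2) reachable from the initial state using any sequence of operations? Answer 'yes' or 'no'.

Answer: yes

Derivation:
BFS from (A=0, B=0):
  1. fill(B) -> (A=0 B=12)
  2. pour(B -> A) -> (A=5 B=7)
  3. empty(A) -> (A=0 B=7)
  4. pour(B -> A) -> (A=5 B=2)
Target reached → yes.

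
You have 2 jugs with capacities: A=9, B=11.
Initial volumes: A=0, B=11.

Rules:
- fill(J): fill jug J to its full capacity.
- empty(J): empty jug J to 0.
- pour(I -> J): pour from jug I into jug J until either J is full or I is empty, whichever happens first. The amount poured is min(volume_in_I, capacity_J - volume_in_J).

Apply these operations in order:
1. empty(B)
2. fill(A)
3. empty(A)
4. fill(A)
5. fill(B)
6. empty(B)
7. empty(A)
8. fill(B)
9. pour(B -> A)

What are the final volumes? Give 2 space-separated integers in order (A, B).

Answer: 9 2

Derivation:
Step 1: empty(B) -> (A=0 B=0)
Step 2: fill(A) -> (A=9 B=0)
Step 3: empty(A) -> (A=0 B=0)
Step 4: fill(A) -> (A=9 B=0)
Step 5: fill(B) -> (A=9 B=11)
Step 6: empty(B) -> (A=9 B=0)
Step 7: empty(A) -> (A=0 B=0)
Step 8: fill(B) -> (A=0 B=11)
Step 9: pour(B -> A) -> (A=9 B=2)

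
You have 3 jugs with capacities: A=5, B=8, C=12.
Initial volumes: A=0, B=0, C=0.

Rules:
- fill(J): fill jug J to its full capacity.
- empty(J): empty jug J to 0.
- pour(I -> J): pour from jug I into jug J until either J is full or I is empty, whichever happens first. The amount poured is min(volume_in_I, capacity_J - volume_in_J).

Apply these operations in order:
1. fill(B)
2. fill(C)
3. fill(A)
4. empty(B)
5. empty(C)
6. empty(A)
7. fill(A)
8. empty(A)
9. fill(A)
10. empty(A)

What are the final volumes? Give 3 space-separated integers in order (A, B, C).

Answer: 0 0 0

Derivation:
Step 1: fill(B) -> (A=0 B=8 C=0)
Step 2: fill(C) -> (A=0 B=8 C=12)
Step 3: fill(A) -> (A=5 B=8 C=12)
Step 4: empty(B) -> (A=5 B=0 C=12)
Step 5: empty(C) -> (A=5 B=0 C=0)
Step 6: empty(A) -> (A=0 B=0 C=0)
Step 7: fill(A) -> (A=5 B=0 C=0)
Step 8: empty(A) -> (A=0 B=0 C=0)
Step 9: fill(A) -> (A=5 B=0 C=0)
Step 10: empty(A) -> (A=0 B=0 C=0)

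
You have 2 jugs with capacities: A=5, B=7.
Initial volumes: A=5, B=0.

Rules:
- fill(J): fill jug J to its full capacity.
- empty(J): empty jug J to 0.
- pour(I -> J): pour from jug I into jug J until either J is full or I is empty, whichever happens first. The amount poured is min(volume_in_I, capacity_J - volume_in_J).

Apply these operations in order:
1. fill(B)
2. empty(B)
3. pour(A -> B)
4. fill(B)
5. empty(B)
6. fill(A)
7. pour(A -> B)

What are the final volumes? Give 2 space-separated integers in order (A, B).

Answer: 0 5

Derivation:
Step 1: fill(B) -> (A=5 B=7)
Step 2: empty(B) -> (A=5 B=0)
Step 3: pour(A -> B) -> (A=0 B=5)
Step 4: fill(B) -> (A=0 B=7)
Step 5: empty(B) -> (A=0 B=0)
Step 6: fill(A) -> (A=5 B=0)
Step 7: pour(A -> B) -> (A=0 B=5)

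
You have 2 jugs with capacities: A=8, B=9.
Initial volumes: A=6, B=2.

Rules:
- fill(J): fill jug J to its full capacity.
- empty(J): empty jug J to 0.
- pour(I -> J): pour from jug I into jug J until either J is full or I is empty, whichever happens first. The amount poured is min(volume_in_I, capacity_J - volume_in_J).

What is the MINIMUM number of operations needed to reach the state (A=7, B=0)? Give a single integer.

Answer: 4

Derivation:
BFS from (A=6, B=2). One shortest path:
  1. fill(B) -> (A=6 B=9)
  2. pour(B -> A) -> (A=8 B=7)
  3. empty(A) -> (A=0 B=7)
  4. pour(B -> A) -> (A=7 B=0)
Reached target in 4 moves.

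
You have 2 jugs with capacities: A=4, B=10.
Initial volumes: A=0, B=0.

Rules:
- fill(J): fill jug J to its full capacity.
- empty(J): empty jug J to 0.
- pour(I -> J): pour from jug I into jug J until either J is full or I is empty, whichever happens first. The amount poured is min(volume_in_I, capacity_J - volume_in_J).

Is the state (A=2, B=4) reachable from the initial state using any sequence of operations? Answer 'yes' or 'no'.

BFS explored all 14 reachable states.
Reachable set includes: (0,0), (0,2), (0,4), (0,6), (0,8), (0,10), (2,0), (2,10), (4,0), (4,2), (4,4), (4,6) ...
Target (A=2, B=4) not in reachable set → no.

Answer: no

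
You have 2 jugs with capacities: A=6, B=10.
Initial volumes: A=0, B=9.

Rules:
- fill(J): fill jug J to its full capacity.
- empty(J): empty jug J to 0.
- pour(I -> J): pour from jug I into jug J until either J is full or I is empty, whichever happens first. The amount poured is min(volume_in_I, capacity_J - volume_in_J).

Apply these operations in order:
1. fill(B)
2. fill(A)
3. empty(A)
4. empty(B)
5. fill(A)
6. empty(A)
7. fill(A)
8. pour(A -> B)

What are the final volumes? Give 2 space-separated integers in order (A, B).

Answer: 0 6

Derivation:
Step 1: fill(B) -> (A=0 B=10)
Step 2: fill(A) -> (A=6 B=10)
Step 3: empty(A) -> (A=0 B=10)
Step 4: empty(B) -> (A=0 B=0)
Step 5: fill(A) -> (A=6 B=0)
Step 6: empty(A) -> (A=0 B=0)
Step 7: fill(A) -> (A=6 B=0)
Step 8: pour(A -> B) -> (A=0 B=6)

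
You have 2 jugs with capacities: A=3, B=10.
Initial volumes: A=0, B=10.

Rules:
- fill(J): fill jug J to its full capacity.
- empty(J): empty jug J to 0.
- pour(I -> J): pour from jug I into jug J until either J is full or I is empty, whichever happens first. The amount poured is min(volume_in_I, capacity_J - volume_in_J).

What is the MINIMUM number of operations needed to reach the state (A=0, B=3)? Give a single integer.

Answer: 3

Derivation:
BFS from (A=0, B=10). One shortest path:
  1. fill(A) -> (A=3 B=10)
  2. empty(B) -> (A=3 B=0)
  3. pour(A -> B) -> (A=0 B=3)
Reached target in 3 moves.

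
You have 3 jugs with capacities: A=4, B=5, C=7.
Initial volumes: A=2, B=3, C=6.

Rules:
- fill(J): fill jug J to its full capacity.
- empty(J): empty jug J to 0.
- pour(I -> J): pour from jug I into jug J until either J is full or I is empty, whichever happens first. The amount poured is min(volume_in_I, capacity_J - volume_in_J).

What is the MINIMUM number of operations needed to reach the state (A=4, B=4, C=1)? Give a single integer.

Answer: 4

Derivation:
BFS from (A=2, B=3, C=6). One shortest path:
  1. empty(A) -> (A=0 B=3 C=6)
  2. pour(B -> A) -> (A=3 B=0 C=6)
  3. pour(C -> B) -> (A=3 B=5 C=1)
  4. pour(B -> A) -> (A=4 B=4 C=1)
Reached target in 4 moves.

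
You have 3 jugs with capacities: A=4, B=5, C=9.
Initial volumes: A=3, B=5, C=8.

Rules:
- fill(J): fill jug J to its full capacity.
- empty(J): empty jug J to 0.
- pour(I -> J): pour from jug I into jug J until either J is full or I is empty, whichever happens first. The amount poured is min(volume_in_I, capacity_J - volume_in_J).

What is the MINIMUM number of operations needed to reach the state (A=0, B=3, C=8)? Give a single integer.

Answer: 2

Derivation:
BFS from (A=3, B=5, C=8). One shortest path:
  1. empty(B) -> (A=3 B=0 C=8)
  2. pour(A -> B) -> (A=0 B=3 C=8)
Reached target in 2 moves.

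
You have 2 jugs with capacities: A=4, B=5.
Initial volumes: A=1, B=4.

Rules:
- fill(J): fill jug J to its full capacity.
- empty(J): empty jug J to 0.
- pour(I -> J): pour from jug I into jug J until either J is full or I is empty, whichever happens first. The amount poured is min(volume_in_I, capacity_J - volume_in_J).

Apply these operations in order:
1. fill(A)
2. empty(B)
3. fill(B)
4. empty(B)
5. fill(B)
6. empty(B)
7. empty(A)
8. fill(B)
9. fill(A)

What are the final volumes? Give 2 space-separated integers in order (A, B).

Step 1: fill(A) -> (A=4 B=4)
Step 2: empty(B) -> (A=4 B=0)
Step 3: fill(B) -> (A=4 B=5)
Step 4: empty(B) -> (A=4 B=0)
Step 5: fill(B) -> (A=4 B=5)
Step 6: empty(B) -> (A=4 B=0)
Step 7: empty(A) -> (A=0 B=0)
Step 8: fill(B) -> (A=0 B=5)
Step 9: fill(A) -> (A=4 B=5)

Answer: 4 5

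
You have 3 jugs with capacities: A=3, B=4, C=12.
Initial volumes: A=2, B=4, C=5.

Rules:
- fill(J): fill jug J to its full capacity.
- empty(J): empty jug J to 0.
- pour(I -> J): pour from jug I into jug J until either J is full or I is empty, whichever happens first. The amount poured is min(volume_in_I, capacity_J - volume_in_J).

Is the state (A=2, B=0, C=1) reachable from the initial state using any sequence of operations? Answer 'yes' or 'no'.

Answer: yes

Derivation:
BFS from (A=2, B=4, C=5):
  1. empty(B) -> (A=2 B=0 C=5)
  2. pour(C -> B) -> (A=2 B=4 C=1)
  3. empty(B) -> (A=2 B=0 C=1)
Target reached → yes.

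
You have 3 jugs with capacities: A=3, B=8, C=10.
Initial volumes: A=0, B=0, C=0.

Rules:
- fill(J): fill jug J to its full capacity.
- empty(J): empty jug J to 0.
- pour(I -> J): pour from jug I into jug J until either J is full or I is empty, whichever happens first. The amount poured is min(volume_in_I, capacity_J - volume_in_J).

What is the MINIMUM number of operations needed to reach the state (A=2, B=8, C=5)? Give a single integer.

Answer: 7

Derivation:
BFS from (A=0, B=0, C=0). One shortest path:
  1. fill(C) -> (A=0 B=0 C=10)
  2. pour(C -> B) -> (A=0 B=8 C=2)
  3. pour(B -> A) -> (A=3 B=5 C=2)
  4. empty(A) -> (A=0 B=5 C=2)
  5. pour(C -> A) -> (A=2 B=5 C=0)
  6. pour(B -> C) -> (A=2 B=0 C=5)
  7. fill(B) -> (A=2 B=8 C=5)
Reached target in 7 moves.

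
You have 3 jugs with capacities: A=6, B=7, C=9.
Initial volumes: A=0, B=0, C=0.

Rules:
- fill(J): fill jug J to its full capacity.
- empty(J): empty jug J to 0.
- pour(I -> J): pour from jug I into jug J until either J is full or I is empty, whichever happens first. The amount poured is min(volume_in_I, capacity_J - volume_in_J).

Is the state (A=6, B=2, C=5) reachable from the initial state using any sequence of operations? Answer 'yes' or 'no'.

BFS from (A=0, B=0, C=0):
  1. fill(A) -> (A=6 B=0 C=0)
  2. pour(A -> B) -> (A=0 B=6 C=0)
  3. fill(A) -> (A=6 B=6 C=0)
  4. pour(A -> B) -> (A=5 B=7 C=0)
  5. pour(A -> C) -> (A=0 B=7 C=5)
  6. pour(B -> A) -> (A=6 B=1 C=5)
  7. empty(A) -> (A=0 B=1 C=5)
  8. pour(B -> A) -> (A=1 B=0 C=5)
  9. fill(B) -> (A=1 B=7 C=5)
  10. pour(B -> A) -> (A=6 B=2 C=5)
Target reached → yes.

Answer: yes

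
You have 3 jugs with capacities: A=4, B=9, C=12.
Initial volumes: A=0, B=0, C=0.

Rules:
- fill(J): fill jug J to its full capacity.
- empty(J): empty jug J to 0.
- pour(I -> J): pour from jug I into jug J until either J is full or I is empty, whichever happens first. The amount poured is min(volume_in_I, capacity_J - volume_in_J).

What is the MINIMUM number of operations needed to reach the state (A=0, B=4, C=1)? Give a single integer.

BFS from (A=0, B=0, C=0). One shortest path:
  1. fill(B) -> (A=0 B=9 C=0)
  2. pour(B -> A) -> (A=4 B=5 C=0)
  3. empty(A) -> (A=0 B=5 C=0)
  4. pour(B -> A) -> (A=4 B=1 C=0)
  5. pour(B -> C) -> (A=4 B=0 C=1)
  6. pour(A -> B) -> (A=0 B=4 C=1)
Reached target in 6 moves.

Answer: 6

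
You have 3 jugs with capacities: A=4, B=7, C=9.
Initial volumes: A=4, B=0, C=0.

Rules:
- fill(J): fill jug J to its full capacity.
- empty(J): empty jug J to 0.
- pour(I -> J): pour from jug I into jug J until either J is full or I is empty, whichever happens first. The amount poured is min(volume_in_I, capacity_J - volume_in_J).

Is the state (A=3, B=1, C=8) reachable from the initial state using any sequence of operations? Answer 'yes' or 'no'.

Answer: no

Derivation:
BFS explored all 256 reachable states.
Reachable set includes: (0,0,0), (0,0,1), (0,0,2), (0,0,3), (0,0,4), (0,0,5), (0,0,6), (0,0,7), (0,0,8), (0,0,9), (0,1,0), (0,1,1) ...
Target (A=3, B=1, C=8) not in reachable set → no.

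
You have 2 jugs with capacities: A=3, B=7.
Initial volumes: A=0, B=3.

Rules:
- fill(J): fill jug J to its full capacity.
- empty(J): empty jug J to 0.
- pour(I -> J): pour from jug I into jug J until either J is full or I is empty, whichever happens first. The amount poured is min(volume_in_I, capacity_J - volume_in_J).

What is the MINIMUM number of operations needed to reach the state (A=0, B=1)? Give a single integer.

BFS from (A=0, B=3). One shortest path:
  1. fill(B) -> (A=0 B=7)
  2. pour(B -> A) -> (A=3 B=4)
  3. empty(A) -> (A=0 B=4)
  4. pour(B -> A) -> (A=3 B=1)
  5. empty(A) -> (A=0 B=1)
Reached target in 5 moves.

Answer: 5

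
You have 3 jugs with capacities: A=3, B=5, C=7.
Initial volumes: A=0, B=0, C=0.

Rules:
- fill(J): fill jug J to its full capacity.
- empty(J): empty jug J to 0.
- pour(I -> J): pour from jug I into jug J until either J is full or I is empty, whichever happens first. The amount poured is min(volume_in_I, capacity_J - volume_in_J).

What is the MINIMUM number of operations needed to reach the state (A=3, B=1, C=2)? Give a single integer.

BFS from (A=0, B=0, C=0). One shortest path:
  1. fill(A) -> (A=3 B=0 C=0)
  2. pour(A -> B) -> (A=0 B=3 C=0)
  3. fill(A) -> (A=3 B=3 C=0)
  4. pour(A -> B) -> (A=1 B=5 C=0)
  5. pour(B -> C) -> (A=1 B=0 C=5)
  6. pour(A -> B) -> (A=0 B=1 C=5)
  7. pour(C -> A) -> (A=3 B=1 C=2)
Reached target in 7 moves.

Answer: 7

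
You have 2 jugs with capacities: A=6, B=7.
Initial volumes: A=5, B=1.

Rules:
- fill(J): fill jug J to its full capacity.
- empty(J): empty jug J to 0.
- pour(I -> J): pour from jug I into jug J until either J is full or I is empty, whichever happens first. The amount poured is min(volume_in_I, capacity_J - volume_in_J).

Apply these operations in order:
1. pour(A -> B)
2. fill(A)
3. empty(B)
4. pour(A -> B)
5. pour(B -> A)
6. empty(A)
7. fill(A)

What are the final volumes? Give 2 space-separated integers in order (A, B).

Answer: 6 0

Derivation:
Step 1: pour(A -> B) -> (A=0 B=6)
Step 2: fill(A) -> (A=6 B=6)
Step 3: empty(B) -> (A=6 B=0)
Step 4: pour(A -> B) -> (A=0 B=6)
Step 5: pour(B -> A) -> (A=6 B=0)
Step 6: empty(A) -> (A=0 B=0)
Step 7: fill(A) -> (A=6 B=0)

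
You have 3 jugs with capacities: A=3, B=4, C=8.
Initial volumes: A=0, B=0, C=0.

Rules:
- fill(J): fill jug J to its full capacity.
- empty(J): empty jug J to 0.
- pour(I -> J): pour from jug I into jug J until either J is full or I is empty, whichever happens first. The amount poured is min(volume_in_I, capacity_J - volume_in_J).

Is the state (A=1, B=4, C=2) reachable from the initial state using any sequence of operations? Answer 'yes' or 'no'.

BFS from (A=0, B=0, C=0):
  1. fill(A) -> (A=3 B=0 C=0)
  2. fill(B) -> (A=3 B=4 C=0)
  3. pour(A -> C) -> (A=0 B=4 C=3)
  4. pour(B -> A) -> (A=3 B=1 C=3)
  5. pour(A -> C) -> (A=0 B=1 C=6)
  6. pour(B -> A) -> (A=1 B=0 C=6)
  7. pour(C -> B) -> (A=1 B=4 C=2)
Target reached → yes.

Answer: yes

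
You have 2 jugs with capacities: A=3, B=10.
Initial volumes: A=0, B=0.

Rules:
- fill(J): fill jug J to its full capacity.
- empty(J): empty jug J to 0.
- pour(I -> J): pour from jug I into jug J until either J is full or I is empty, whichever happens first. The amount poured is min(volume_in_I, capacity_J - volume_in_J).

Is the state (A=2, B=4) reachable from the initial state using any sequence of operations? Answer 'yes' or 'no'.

BFS explored all 26 reachable states.
Reachable set includes: (0,0), (0,1), (0,2), (0,3), (0,4), (0,5), (0,6), (0,7), (0,8), (0,9), (0,10), (1,0) ...
Target (A=2, B=4) not in reachable set → no.

Answer: no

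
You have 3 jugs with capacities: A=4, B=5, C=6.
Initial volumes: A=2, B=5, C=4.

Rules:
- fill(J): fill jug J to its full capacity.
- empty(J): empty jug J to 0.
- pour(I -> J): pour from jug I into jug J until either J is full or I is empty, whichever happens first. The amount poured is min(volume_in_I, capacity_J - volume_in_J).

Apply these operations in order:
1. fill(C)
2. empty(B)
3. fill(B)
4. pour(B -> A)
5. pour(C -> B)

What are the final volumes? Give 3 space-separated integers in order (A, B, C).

Answer: 4 5 4

Derivation:
Step 1: fill(C) -> (A=2 B=5 C=6)
Step 2: empty(B) -> (A=2 B=0 C=6)
Step 3: fill(B) -> (A=2 B=5 C=6)
Step 4: pour(B -> A) -> (A=4 B=3 C=6)
Step 5: pour(C -> B) -> (A=4 B=5 C=4)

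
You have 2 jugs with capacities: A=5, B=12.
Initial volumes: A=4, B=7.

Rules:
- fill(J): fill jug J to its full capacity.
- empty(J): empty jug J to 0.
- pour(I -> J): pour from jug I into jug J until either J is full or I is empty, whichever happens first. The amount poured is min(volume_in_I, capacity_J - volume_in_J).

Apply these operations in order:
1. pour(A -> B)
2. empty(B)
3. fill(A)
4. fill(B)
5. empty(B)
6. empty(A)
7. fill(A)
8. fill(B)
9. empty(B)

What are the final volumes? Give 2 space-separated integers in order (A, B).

Step 1: pour(A -> B) -> (A=0 B=11)
Step 2: empty(B) -> (A=0 B=0)
Step 3: fill(A) -> (A=5 B=0)
Step 4: fill(B) -> (A=5 B=12)
Step 5: empty(B) -> (A=5 B=0)
Step 6: empty(A) -> (A=0 B=0)
Step 7: fill(A) -> (A=5 B=0)
Step 8: fill(B) -> (A=5 B=12)
Step 9: empty(B) -> (A=5 B=0)

Answer: 5 0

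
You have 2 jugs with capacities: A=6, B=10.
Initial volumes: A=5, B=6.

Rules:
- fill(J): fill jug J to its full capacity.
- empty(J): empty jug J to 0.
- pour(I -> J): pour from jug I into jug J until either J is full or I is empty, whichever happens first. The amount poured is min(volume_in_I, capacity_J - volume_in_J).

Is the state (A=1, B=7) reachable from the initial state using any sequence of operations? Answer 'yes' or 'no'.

BFS explored all 33 reachable states.
Reachable set includes: (0,0), (0,1), (0,2), (0,3), (0,4), (0,5), (0,6), (0,7), (0,8), (0,9), (0,10), (1,0) ...
Target (A=1, B=7) not in reachable set → no.

Answer: no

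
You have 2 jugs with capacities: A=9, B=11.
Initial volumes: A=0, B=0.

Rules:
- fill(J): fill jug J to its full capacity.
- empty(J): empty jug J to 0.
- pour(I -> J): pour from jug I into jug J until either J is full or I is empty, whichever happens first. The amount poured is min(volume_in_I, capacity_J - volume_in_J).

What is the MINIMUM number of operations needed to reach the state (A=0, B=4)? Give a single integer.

BFS from (A=0, B=0). One shortest path:
  1. fill(B) -> (A=0 B=11)
  2. pour(B -> A) -> (A=9 B=2)
  3. empty(A) -> (A=0 B=2)
  4. pour(B -> A) -> (A=2 B=0)
  5. fill(B) -> (A=2 B=11)
  6. pour(B -> A) -> (A=9 B=4)
  7. empty(A) -> (A=0 B=4)
Reached target in 7 moves.

Answer: 7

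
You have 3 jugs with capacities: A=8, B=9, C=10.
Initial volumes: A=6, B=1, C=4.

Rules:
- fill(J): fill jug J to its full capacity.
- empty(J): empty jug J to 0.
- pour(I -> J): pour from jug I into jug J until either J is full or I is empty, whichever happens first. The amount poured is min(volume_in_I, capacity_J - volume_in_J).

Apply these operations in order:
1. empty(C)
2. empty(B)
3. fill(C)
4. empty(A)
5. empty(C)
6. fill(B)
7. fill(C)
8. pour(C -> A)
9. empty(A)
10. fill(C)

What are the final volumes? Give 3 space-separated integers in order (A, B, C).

Answer: 0 9 10

Derivation:
Step 1: empty(C) -> (A=6 B=1 C=0)
Step 2: empty(B) -> (A=6 B=0 C=0)
Step 3: fill(C) -> (A=6 B=0 C=10)
Step 4: empty(A) -> (A=0 B=0 C=10)
Step 5: empty(C) -> (A=0 B=0 C=0)
Step 6: fill(B) -> (A=0 B=9 C=0)
Step 7: fill(C) -> (A=0 B=9 C=10)
Step 8: pour(C -> A) -> (A=8 B=9 C=2)
Step 9: empty(A) -> (A=0 B=9 C=2)
Step 10: fill(C) -> (A=0 B=9 C=10)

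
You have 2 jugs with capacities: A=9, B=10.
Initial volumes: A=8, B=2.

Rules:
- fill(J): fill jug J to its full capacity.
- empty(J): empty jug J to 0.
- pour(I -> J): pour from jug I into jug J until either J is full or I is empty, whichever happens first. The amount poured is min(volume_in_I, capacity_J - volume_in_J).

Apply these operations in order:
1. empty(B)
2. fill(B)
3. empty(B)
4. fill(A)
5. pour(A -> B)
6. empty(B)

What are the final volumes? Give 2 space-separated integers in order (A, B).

Step 1: empty(B) -> (A=8 B=0)
Step 2: fill(B) -> (A=8 B=10)
Step 3: empty(B) -> (A=8 B=0)
Step 4: fill(A) -> (A=9 B=0)
Step 5: pour(A -> B) -> (A=0 B=9)
Step 6: empty(B) -> (A=0 B=0)

Answer: 0 0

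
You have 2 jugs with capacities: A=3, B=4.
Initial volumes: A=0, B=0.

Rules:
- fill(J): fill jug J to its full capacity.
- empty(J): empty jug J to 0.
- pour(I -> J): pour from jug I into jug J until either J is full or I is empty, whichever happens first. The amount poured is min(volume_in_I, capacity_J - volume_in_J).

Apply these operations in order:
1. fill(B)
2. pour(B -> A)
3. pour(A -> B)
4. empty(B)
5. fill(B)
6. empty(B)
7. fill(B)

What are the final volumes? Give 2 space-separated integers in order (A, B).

Answer: 0 4

Derivation:
Step 1: fill(B) -> (A=0 B=4)
Step 2: pour(B -> A) -> (A=3 B=1)
Step 3: pour(A -> B) -> (A=0 B=4)
Step 4: empty(B) -> (A=0 B=0)
Step 5: fill(B) -> (A=0 B=4)
Step 6: empty(B) -> (A=0 B=0)
Step 7: fill(B) -> (A=0 B=4)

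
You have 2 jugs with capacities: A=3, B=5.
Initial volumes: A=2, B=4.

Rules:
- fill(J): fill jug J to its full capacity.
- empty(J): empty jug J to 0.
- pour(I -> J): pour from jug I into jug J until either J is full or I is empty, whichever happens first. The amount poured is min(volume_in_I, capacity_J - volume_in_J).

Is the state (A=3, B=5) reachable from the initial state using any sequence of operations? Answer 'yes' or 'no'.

Answer: yes

Derivation:
BFS from (A=2, B=4):
  1. fill(A) -> (A=3 B=4)
  2. fill(B) -> (A=3 B=5)
Target reached → yes.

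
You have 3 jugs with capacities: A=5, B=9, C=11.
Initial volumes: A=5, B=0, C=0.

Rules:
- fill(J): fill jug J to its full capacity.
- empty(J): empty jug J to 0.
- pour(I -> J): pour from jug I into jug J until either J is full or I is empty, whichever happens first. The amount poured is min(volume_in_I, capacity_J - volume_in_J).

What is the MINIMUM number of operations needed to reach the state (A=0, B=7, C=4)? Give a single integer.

Answer: 8

Derivation:
BFS from (A=5, B=0, C=0). One shortest path:
  1. empty(A) -> (A=0 B=0 C=0)
  2. fill(C) -> (A=0 B=0 C=11)
  3. pour(C -> B) -> (A=0 B=9 C=2)
  4. pour(B -> A) -> (A=5 B=4 C=2)
  5. pour(A -> C) -> (A=0 B=4 C=7)
  6. pour(B -> A) -> (A=4 B=0 C=7)
  7. pour(C -> B) -> (A=4 B=7 C=0)
  8. pour(A -> C) -> (A=0 B=7 C=4)
Reached target in 8 moves.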